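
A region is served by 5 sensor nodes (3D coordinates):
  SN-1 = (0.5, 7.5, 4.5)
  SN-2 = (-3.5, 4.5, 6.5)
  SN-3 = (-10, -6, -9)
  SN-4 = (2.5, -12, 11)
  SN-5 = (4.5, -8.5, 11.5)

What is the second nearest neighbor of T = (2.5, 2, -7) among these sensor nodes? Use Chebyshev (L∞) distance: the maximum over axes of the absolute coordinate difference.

SN-3

d(T, SN-1) = max(2, 5.5, 11.5) = 11.5
d(T, SN-2) = max(6, 2.5, 13.5) = 13.5
d(T, SN-3) = max(12.5, 8, 2) = 12.5
d(T, SN-4) = max(0, 14, 18) = 18
d(T, SN-5) = max(2, 10.5, 18.5) = 18.5
Sorted ascending: SN-1, SN-3, SN-2, … — the second-nearest is SN-3.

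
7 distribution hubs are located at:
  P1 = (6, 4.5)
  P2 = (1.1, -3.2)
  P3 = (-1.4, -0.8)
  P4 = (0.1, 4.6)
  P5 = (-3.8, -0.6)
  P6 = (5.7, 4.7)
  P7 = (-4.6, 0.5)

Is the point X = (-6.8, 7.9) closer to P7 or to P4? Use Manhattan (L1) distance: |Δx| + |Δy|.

P7

d(X,P7) = |-6.8−(-4.6)| + |7.9−0.5| = 2.2 + 7.4 = 9.6
d(X,P4) = |-6.8−0.1| + |7.9−4.6| = 6.9 + 3.3 = 10.2
9.6 < 10.2, so P7 is closer.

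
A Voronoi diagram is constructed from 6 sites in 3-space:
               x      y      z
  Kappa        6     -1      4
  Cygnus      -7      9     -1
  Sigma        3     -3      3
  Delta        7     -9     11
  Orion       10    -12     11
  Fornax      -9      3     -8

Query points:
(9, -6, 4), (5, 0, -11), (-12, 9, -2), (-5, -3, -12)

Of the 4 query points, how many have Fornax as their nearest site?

1

(9, -6, 4) — d² to each: Kappa:34, Cygnus:506, Sigma:46, Delta:62, Orion:86, Fornax:549 → nearest is Kappa
(5, 0, -11) — d² to each: Kappa:227, Cygnus:325, Sigma:209, Delta:569, Orion:653, Fornax:214 → nearest is Sigma
(-12, 9, -2) — d² to each: Kappa:460, Cygnus:26, Sigma:394, Delta:854, Orion:1094, Fornax:81 → nearest is Cygnus
(-5, -3, -12) — d² to each: Kappa:381, Cygnus:269, Sigma:289, Delta:709, Orion:835, Fornax:68 → nearest is Fornax
1 of the 4 points has Fornax as nearest.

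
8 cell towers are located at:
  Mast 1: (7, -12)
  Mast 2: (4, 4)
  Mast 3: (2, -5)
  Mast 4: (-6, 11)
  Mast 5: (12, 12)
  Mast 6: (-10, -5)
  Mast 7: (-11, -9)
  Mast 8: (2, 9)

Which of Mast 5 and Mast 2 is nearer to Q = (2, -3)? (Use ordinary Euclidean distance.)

Compare squared distances:
d²(Q, Mast 5) = (2−12)² + (-3−12)² = 100 + 225 = 325
d²(Q, Mast 2) = (2−4)² + (-3−4)² = 4 + 49 = 53
325 > 53, so Mast 2 is closer.

Mast 2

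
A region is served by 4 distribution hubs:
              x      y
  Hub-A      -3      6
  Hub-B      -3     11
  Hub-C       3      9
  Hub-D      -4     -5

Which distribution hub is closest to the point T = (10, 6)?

Compare squared distances (the ordering matches that of the actual distances):
d²(T, Hub-A) = (10−(-3))² + (6−6)² = 169 + 0 = 169
d²(T, Hub-B) = (10−(-3))² + (6−11)² = 169 + 25 = 194
d²(T, Hub-C) = (10−3)² + (6−9)² = 49 + 9 = 58
d²(T, Hub-D) = (10−(-4))² + (6−(-5))² = 196 + 121 = 317
Minimum is at Hub-C.

Hub-C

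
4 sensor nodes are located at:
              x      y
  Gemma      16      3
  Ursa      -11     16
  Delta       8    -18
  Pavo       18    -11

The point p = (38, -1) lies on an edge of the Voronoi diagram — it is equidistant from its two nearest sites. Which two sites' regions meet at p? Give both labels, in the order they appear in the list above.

Squared distances from p to each site:
d²(p, Gemma) = (38−16)² + (-1−3)² = 484 + 16 = 500
d²(p, Ursa) = (38−(-11))² + (-1−16)² = 2401 + 289 = 2690
d²(p, Delta) = (38−8)² + (-1−(-18))² = 900 + 289 = 1189
d²(p, Pavo) = (38−18)² + (-1−(-11))² = 400 + 100 = 500
p is equidistant from Gemma and Pavo (both at squared distance 500), and every other site is strictly farther — so p lies on the Gemma–Pavo Voronoi edge.

Gemma and Pavo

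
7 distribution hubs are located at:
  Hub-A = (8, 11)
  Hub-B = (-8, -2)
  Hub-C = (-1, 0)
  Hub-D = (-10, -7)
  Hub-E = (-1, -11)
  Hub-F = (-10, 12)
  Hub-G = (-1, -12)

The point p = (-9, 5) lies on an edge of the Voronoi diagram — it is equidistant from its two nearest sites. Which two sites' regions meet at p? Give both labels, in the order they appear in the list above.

Hub-B and Hub-F

Squared distances from p to each site:
d²(p, Hub-A) = (-9−8)² + (5−11)² = 289 + 36 = 325
d²(p, Hub-B) = (-9−(-8))² + (5−(-2))² = 1 + 49 = 50
d²(p, Hub-C) = (-9−(-1))² + (5−0)² = 64 + 25 = 89
d²(p, Hub-D) = (-9−(-10))² + (5−(-7))² = 1 + 144 = 145
d²(p, Hub-E) = (-9−(-1))² + (5−(-11))² = 64 + 256 = 320
d²(p, Hub-F) = (-9−(-10))² + (5−12)² = 1 + 49 = 50
d²(p, Hub-G) = (-9−(-1))² + (5−(-12))² = 64 + 289 = 353
p is equidistant from Hub-B and Hub-F (both at squared distance 50), and every other site is strictly farther — so p lies on the Hub-B–Hub-F Voronoi edge.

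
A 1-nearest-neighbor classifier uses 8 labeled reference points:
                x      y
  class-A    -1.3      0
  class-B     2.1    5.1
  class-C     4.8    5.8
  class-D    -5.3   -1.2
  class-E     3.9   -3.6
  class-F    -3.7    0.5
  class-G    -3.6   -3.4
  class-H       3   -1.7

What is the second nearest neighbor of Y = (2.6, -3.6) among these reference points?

class-H

Since √ is increasing, it suffices to compare squared distances:
d²(Y, class-A) = (2.6−(-1.3))² + (-3.6−0)² = 15.21 + 12.96 = 28.17
d²(Y, class-B) = (2.6−2.1)² + (-3.6−5.1)² = 0.25 + 75.69 = 75.94
d²(Y, class-C) = (2.6−4.8)² + (-3.6−5.8)² = 4.84 + 88.36 = 93.2
d²(Y, class-D) = (2.6−(-5.3))² + (-3.6−(-1.2))² = 62.41 + 5.76 = 68.17
d²(Y, class-E) = (2.6−3.9)² + (-3.6−(-3.6))² = 1.69 + 0 = 1.69
d²(Y, class-F) = (2.6−(-3.7))² + (-3.6−0.5)² = 39.69 + 16.81 = 56.5
d²(Y, class-G) = (2.6−(-3.6))² + (-3.6−(-3.4))² = 38.44 + 0.04 = 38.48
d²(Y, class-H) = (2.6−3)² + (-3.6−(-1.7))² = 0.16 + 3.61 = 3.77
Sorted ascending: class-E, class-H, class-A, … — the second-nearest is class-H.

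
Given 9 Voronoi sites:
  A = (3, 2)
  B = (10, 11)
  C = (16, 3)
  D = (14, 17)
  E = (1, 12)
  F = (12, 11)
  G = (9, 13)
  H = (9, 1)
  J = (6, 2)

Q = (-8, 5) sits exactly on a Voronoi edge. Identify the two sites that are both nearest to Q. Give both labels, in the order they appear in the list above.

Squared distances from Q to each site:
|QA|² = 121 + 9 = 130
|QB|² = 324 + 36 = 360
|QC|² = 576 + 4 = 580
|QD|² = 484 + 144 = 628
|QE|² = 81 + 49 = 130
|QF|² = 400 + 36 = 436
|QG|² = 289 + 64 = 353
|QH|² = 289 + 16 = 305
|QJ|² = 196 + 9 = 205
Q is equidistant from A and E (both at squared distance 130), and every other site is strictly farther — so Q lies on the A–E Voronoi edge.

A and E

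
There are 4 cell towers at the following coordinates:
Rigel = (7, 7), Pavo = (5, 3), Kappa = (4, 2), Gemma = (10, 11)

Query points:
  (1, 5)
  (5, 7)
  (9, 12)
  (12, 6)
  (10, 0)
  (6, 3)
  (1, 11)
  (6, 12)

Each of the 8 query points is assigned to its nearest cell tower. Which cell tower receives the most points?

(1, 5) — d² to each: Rigel:40, Pavo:20, Kappa:18, Gemma:117 → nearest is Kappa
(5, 7) — d² to each: Rigel:4, Pavo:16, Kappa:26, Gemma:41 → nearest is Rigel
(9, 12) — d² to each: Rigel:29, Pavo:97, Kappa:125, Gemma:2 → nearest is Gemma
(12, 6) — d² to each: Rigel:26, Pavo:58, Kappa:80, Gemma:29 → nearest is Rigel
(10, 0) — d² to each: Rigel:58, Pavo:34, Kappa:40, Gemma:121 → nearest is Pavo
(6, 3) — d² to each: Rigel:17, Pavo:1, Kappa:5, Gemma:80 → nearest is Pavo
(1, 11) — d² to each: Rigel:52, Pavo:80, Kappa:90, Gemma:81 → nearest is Rigel
(6, 12) — d² to each: Rigel:26, Pavo:82, Kappa:104, Gemma:17 → nearest is Gemma
Tally — Rigel:3, Pavo:2, Kappa:1, Gemma:2. Rigel captures the most (3).

Rigel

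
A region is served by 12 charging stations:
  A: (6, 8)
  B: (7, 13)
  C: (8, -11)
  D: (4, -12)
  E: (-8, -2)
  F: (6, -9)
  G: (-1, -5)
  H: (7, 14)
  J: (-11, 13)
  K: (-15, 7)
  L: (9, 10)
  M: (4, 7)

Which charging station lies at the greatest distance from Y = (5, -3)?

J

Compare squared distances (the ordering matches that of the actual distances):
|YA|² = (5−6)² + (-3−8)² = 1 + 121 = 122
|YB|² = (5−7)² + (-3−13)² = 4 + 256 = 260
|YC|² = (5−8)² + (-3−(-11))² = 9 + 64 = 73
|YD|² = (5−4)² + (-3−(-12))² = 1 + 81 = 82
|YE|² = (5−(-8))² + (-3−(-2))² = 169 + 1 = 170
|YF|² = (5−6)² + (-3−(-9))² = 1 + 36 = 37
|YG|² = (5−(-1))² + (-3−(-5))² = 36 + 4 = 40
|YH|² = (5−7)² + (-3−14)² = 4 + 289 = 293
|YJ|² = (5−(-11))² + (-3−13)² = 256 + 256 = 512
|YK|² = (5−(-15))² + (-3−7)² = 400 + 100 = 500
|YL|² = (5−9)² + (-3−10)² = 16 + 169 = 185
|YM|² = (5−4)² + (-3−7)² = 1 + 100 = 101
The largest is to J.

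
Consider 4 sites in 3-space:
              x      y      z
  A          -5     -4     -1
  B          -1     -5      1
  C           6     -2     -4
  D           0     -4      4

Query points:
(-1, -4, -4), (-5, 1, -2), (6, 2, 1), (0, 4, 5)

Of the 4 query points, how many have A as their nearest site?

(-1, -4, -4) — d² to each: A:25, B:26, C:53, D:65 → nearest is A
(-5, 1, -2) — d² to each: A:26, B:61, C:134, D:86 → nearest is A
(6, 2, 1) — d² to each: A:161, B:98, C:41, D:81 → nearest is C
(0, 4, 5) — d² to each: A:125, B:98, C:153, D:65 → nearest is D
2 of the 4 points have A as nearest.

2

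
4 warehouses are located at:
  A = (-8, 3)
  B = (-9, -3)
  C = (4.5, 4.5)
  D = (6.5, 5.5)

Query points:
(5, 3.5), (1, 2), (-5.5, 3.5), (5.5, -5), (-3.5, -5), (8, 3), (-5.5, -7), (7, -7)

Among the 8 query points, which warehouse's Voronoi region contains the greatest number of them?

(5, 3.5) — d² to each: A:169.25, B:238.25, C:1.25, D:6.25 → nearest is C
(1, 2) — d² to each: A:82, B:125, C:18.5, D:42.5 → nearest is C
(-5.5, 3.5) — d² to each: A:6.5, B:54.5, C:101, D:148 → nearest is A
(5.5, -5) — d² to each: A:246.25, B:214.25, C:91.25, D:111.25 → nearest is C
(-3.5, -5) — d² to each: A:84.25, B:34.25, C:154.25, D:210.25 → nearest is B
(8, 3) — d² to each: A:256, B:325, C:14.5, D:8.5 → nearest is D
(-5.5, -7) — d² to each: A:106.25, B:28.25, C:232.25, D:300.25 → nearest is B
(7, -7) — d² to each: A:325, B:272, C:138.5, D:156.5 → nearest is C
Tally — A:1, B:2, C:4, D:1. C captures the most (4).

C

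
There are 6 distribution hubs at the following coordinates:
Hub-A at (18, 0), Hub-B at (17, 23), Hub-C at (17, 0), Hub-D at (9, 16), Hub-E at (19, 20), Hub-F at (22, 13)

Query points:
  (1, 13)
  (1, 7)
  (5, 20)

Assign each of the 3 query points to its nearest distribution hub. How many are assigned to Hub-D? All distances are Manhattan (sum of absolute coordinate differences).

3

(1, 13) — d to each: Hub-A:30, Hub-B:26, Hub-C:29, Hub-D:11, Hub-E:25, Hub-F:21 → nearest is Hub-D
(1, 7) — d to each: Hub-A:24, Hub-B:32, Hub-C:23, Hub-D:17, Hub-E:31, Hub-F:27 → nearest is Hub-D
(5, 20) — d to each: Hub-A:33, Hub-B:15, Hub-C:32, Hub-D:8, Hub-E:14, Hub-F:24 → nearest is Hub-D
3 of the 3 points have Hub-D as nearest.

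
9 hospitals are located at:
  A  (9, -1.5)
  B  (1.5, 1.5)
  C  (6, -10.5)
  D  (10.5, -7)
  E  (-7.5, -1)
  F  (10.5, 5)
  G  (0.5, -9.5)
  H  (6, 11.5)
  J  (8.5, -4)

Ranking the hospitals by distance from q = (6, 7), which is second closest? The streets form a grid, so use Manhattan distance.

d(q,A) = |6−9| + |7−(-1.5)| = 3 + 8.5 = 11.5
d(q,B) = |6−1.5| + |7−1.5| = 4.5 + 5.5 = 10
d(q,C) = |6−6| + |7−(-10.5)| = 0 + 17.5 = 17.5
d(q,D) = |6−10.5| + |7−(-7)| = 4.5 + 14 = 18.5
d(q,E) = |6−(-7.5)| + |7−(-1)| = 13.5 + 8 = 21.5
d(q,F) = |6−10.5| + |7−5| = 4.5 + 2 = 6.5
d(q,G) = |6−0.5| + |7−(-9.5)| = 5.5 + 16.5 = 22
d(q,H) = |6−6| + |7−11.5| = 0 + 4.5 = 4.5
d(q,J) = |6−8.5| + |7−(-4)| = 2.5 + 11 = 13.5
Sorted ascending: H, F, B, … — the second-nearest is F.

F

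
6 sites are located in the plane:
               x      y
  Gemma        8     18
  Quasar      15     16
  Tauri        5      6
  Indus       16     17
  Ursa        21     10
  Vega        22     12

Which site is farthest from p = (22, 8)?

Gemma

Squared Euclidean distances:
d²(p, Gemma) = (22−8)² + (8−18)² = 196 + 100 = 296
d²(p, Quasar) = (22−15)² + (8−16)² = 49 + 64 = 113
d²(p, Tauri) = (22−5)² + (8−6)² = 289 + 4 = 293
d²(p, Indus) = (22−16)² + (8−17)² = 36 + 81 = 117
d²(p, Ursa) = (22−21)² + (8−10)² = 1 + 4 = 5
d²(p, Vega) = (22−22)² + (8−12)² = 0 + 16 = 16
The largest is to Gemma.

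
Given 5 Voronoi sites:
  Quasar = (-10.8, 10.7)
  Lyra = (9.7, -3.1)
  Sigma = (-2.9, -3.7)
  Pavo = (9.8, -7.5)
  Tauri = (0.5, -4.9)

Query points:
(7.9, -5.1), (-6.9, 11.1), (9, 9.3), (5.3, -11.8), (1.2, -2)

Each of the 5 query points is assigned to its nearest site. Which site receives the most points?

(7.9, -5.1) — d² to each: Quasar:599.33, Lyra:7.24, Sigma:118.6, Pavo:9.37, Tauri:54.8 → nearest is Lyra
(-6.9, 11.1) — d² to each: Quasar:15.37, Lyra:477.2, Sigma:235.04, Pavo:624.85, Tauri:310.76 → nearest is Quasar
(9, 9.3) — d² to each: Quasar:394, Lyra:154.25, Sigma:310.61, Pavo:282.88, Tauri:273.89 → nearest is Lyra
(5.3, -11.8) — d² to each: Quasar:765.46, Lyra:95.05, Sigma:132.85, Pavo:38.74, Tauri:70.65 → nearest is Pavo
(1.2, -2) — d² to each: Quasar:305.29, Lyra:73.46, Sigma:19.7, Pavo:104.21, Tauri:8.9 → nearest is Tauri
Tally — Quasar:1, Lyra:2, Pavo:1, Tauri:1. Lyra captures the most (2).

Lyra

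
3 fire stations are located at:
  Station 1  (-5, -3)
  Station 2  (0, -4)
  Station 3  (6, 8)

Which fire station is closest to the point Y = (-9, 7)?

Squared Euclidean distances:
d²(Y, Station 1) = (-9−(-5))² + (7−(-3))² = 16 + 100 = 116
d²(Y, Station 2) = (-9−0)² + (7−(-4))² = 81 + 121 = 202
d²(Y, Station 3) = (-9−6)² + (7−8)² = 225 + 1 = 226
The smallest is to Station 1, so Y lies in the Voronoi region of Station 1.

Station 1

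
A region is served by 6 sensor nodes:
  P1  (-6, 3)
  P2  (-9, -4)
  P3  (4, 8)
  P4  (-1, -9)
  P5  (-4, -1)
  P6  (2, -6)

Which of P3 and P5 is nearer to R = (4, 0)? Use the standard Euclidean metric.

Compare squared distances:
|RP3|² = (4−4)² + (0−8)² = 0 + 64 = 64
|RP5|² = (4−(-4))² + (0−(-1))² = 64 + 1 = 65
64 < 65, so P3 is closer.

P3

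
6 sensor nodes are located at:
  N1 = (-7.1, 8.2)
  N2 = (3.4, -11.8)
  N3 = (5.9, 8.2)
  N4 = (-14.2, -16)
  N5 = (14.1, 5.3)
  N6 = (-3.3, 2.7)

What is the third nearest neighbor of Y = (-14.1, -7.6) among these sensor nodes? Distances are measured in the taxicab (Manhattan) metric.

d(Y,N1) = 7 + 15.8 = 22.8
d(Y,N2) = 17.5 + 4.2 = 21.7
d(Y,N3) = 20 + 15.8 = 35.8
d(Y,N4) = 0.1 + 8.4 = 8.5
d(Y,N5) = 28.2 + 12.9 = 41.1
d(Y,N6) = 10.8 + 10.3 = 21.1
Sorted ascending: N4, N6, N2, N1, … — the third-nearest is N2.

N2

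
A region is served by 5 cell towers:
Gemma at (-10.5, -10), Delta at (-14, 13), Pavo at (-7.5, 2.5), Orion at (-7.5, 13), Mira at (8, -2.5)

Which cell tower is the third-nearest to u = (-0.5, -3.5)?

Compare squared distances (the ordering matches that of the actual distances):
d²(u, Gemma) = (-0.5−(-10.5))² + (-3.5−(-10))² = 100 + 42.25 = 142.25
d²(u, Delta) = (-0.5−(-14))² + (-3.5−13)² = 182.25 + 272.25 = 454.5
d²(u, Pavo) = (-0.5−(-7.5))² + (-3.5−2.5)² = 49 + 36 = 85
d²(u, Orion) = (-0.5−(-7.5))² + (-3.5−13)² = 49 + 272.25 = 321.25
d²(u, Mira) = (-0.5−8)² + (-3.5−(-2.5))² = 72.25 + 1 = 73.25
Sorted ascending: Mira, Pavo, Gemma, Orion, … — the third-nearest is Gemma.

Gemma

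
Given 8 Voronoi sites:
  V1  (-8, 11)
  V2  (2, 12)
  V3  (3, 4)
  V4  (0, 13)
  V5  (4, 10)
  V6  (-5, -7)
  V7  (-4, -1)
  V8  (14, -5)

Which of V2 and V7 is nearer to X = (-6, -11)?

Compare squared distances:
|XV2|² = (-6−2)² + (-11−12)² = 64 + 529 = 593
|XV7|² = (-6−(-4))² + (-11−(-1))² = 4 + 100 = 104
593 > 104, so V7 is closer.

V7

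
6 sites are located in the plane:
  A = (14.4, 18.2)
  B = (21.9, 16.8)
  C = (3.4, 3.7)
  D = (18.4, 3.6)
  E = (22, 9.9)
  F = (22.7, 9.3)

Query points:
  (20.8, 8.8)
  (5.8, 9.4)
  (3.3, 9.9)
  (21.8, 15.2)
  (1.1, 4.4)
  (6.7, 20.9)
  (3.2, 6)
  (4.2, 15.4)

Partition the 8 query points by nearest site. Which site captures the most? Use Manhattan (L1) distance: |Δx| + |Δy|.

C

(20.8, 8.8) — d to each: A:15.8, B:9.1, C:22.5, D:7.6, E:2.3, F:2.4 → nearest is E
(5.8, 9.4) — d to each: A:17.4, B:23.5, C:8.1, D:18.4, E:16.7, F:17 → nearest is C
(3.3, 9.9) — d to each: A:19.4, B:25.5, C:6.3, D:21.4, E:18.7, F:20 → nearest is C
(21.8, 15.2) — d to each: A:10.4, B:1.7, C:29.9, D:15, E:5.5, F:6.8 → nearest is B
(1.1, 4.4) — d to each: A:27.1, B:33.2, C:3, D:18.1, E:26.4, F:26.5 → nearest is C
(6.7, 20.9) — d to each: A:10.4, B:19.3, C:20.5, D:29, E:26.3, F:27.6 → nearest is A
(3.2, 6) — d to each: A:23.4, B:29.5, C:2.5, D:17.6, E:22.7, F:22.8 → nearest is C
(4.2, 15.4) — d to each: A:13, B:19.1, C:12.5, D:26, E:23.3, F:24.6 → nearest is C
Tally — A:1, B:1, C:5, E:1. C captures the most (5).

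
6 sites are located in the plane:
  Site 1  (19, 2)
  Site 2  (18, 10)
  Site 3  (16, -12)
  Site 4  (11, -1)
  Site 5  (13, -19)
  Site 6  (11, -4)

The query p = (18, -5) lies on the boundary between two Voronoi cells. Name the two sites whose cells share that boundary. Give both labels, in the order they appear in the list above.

Squared distances from p to each site:
d²(p, Site 1) = (18−19)² + (-5−2)² = 1 + 49 = 50
d²(p, Site 2) = (18−18)² + (-5−10)² = 0 + 225 = 225
d²(p, Site 3) = (18−16)² + (-5−(-12))² = 4 + 49 = 53
d²(p, Site 4) = (18−11)² + (-5−(-1))² = 49 + 16 = 65
d²(p, Site 5) = (18−13)² + (-5−(-19))² = 25 + 196 = 221
d²(p, Site 6) = (18−11)² + (-5−(-4))² = 49 + 1 = 50
p is equidistant from Site 1 and Site 6 (both at squared distance 50), and every other site is strictly farther — so p lies on the Site 1–Site 6 Voronoi edge.

Site 1 and Site 6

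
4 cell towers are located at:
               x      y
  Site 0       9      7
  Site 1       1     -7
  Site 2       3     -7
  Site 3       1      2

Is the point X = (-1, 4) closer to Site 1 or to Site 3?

Compare squared distances:
d²(X, Site 1) = (-1−1)² + (4−(-7))² = 4 + 121 = 125
d²(X, Site 3) = (-1−1)² + (4−2)² = 4 + 4 = 8
125 > 8, so Site 3 is closer.

Site 3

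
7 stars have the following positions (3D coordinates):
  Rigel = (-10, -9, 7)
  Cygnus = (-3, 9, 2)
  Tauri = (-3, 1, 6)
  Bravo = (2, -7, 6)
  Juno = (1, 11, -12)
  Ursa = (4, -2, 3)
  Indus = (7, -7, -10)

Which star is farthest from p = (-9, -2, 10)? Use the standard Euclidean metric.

Juno

Squared Euclidean distances:
d²(p, Rigel) = (-9−(-10))² + (-2−(-9))² + (10−7)² = 1 + 49 + 9 = 59
d²(p, Cygnus) = (-9−(-3))² + (-2−9)² + (10−2)² = 36 + 121 + 64 = 221
d²(p, Tauri) = (-9−(-3))² + (-2−1)² + (10−6)² = 36 + 9 + 16 = 61
d²(p, Bravo) = (-9−2)² + (-2−(-7))² + (10−6)² = 121 + 25 + 16 = 162
d²(p, Juno) = (-9−1)² + (-2−11)² + (10−(-12))² = 100 + 169 + 484 = 753
d²(p, Ursa) = (-9−4)² + (-2−(-2))² + (10−3)² = 169 + 0 + 49 = 218
d²(p, Indus) = (-9−7)² + (-2−(-7))² + (10−(-10))² = 256 + 25 + 400 = 681
The largest is to Juno.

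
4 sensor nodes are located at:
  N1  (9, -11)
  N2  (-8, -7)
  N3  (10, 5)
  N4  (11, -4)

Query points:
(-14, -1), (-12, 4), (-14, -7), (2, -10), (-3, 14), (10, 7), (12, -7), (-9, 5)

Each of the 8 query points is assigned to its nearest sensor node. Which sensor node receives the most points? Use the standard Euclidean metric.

N2

(-14, -1) — d² to each: N1:629, N2:72, N3:612, N4:634 → nearest is N2
(-12, 4) — d² to each: N1:666, N2:137, N3:485, N4:593 → nearest is N2
(-14, -7) — d² to each: N1:545, N2:36, N3:720, N4:634 → nearest is N2
(2, -10) — d² to each: N1:50, N2:109, N3:289, N4:117 → nearest is N1
(-3, 14) — d² to each: N1:769, N2:466, N3:250, N4:520 → nearest is N3
(10, 7) — d² to each: N1:325, N2:520, N3:4, N4:122 → nearest is N3
(12, -7) — d² to each: N1:25, N2:400, N3:148, N4:10 → nearest is N4
(-9, 5) — d² to each: N1:580, N2:145, N3:361, N4:481 → nearest is N2
Tally — N1:1, N2:4, N3:2, N4:1. N2 captures the most (4).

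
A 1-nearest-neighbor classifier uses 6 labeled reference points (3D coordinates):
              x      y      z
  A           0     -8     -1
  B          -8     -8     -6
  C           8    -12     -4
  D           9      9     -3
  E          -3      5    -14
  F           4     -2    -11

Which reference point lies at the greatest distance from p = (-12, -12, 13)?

Squared Euclidean distances:
|pA|² = (-12−0)² + (-12−(-8))² + (13−(-1))² = 144 + 16 + 196 = 356
|pB|² = (-12−(-8))² + (-12−(-8))² + (13−(-6))² = 16 + 16 + 361 = 393
|pC|² = (-12−8)² + (-12−(-12))² + (13−(-4))² = 400 + 0 + 289 = 689
|pD|² = (-12−9)² + (-12−9)² + (13−(-3))² = 441 + 441 + 256 = 1138
|pE|² = (-12−(-3))² + (-12−5)² + (13−(-14))² = 81 + 289 + 729 = 1099
|pF|² = (-12−4)² + (-12−(-2))² + (13−(-11))² = 256 + 100 + 576 = 932
The largest is to D.

D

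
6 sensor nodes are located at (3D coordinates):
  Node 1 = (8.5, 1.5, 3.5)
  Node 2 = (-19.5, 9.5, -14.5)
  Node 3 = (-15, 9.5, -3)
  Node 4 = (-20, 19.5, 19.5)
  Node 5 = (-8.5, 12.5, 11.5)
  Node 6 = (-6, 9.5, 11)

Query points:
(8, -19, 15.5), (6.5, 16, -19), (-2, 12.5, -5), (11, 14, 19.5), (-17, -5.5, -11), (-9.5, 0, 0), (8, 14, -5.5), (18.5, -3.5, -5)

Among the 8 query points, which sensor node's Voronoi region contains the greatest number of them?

Node 1

(8, -19, 15.5) — d² to each: Node 1:564.5, Node 2:2468.5, Node 3:1683.5, Node 4:2282.25, Node 5:1280.5, Node 6:1028.5 → nearest is Node 1
(6.5, 16, -19) — d² to each: Node 1:720.5, Node 2:738.5, Node 3:760.5, Node 4:2196.75, Node 5:1167.5, Node 6:1098.5 → nearest is Node 1
(-2, 12.5, -5) — d² to each: Node 1:303.5, Node 2:405.5, Node 3:182, Node 4:973.25, Node 5:314.5, Node 6:281 → nearest is Node 3
(11, 14, 19.5) — d² to each: Node 1:418.5, Node 2:2106.5, Node 3:1202.5, Node 4:991.25, Node 5:446.5, Node 6:381.5 → nearest is Node 6
(-17, -5.5, -11) — d² to each: Node 1:909.5, Node 2:243.5, Node 3:293, Node 4:1564.25, Node 5:902.5, Node 6:830 → nearest is Node 2
(-9.5, 0, 0) — d² to each: Node 1:338.5, Node 2:400.5, Node 3:129.5, Node 4:870.75, Node 5:289.5, Node 6:223.5 → nearest is Node 3
(8, 14, -5.5) — d² to each: Node 1:237.5, Node 2:857.5, Node 3:555.5, Node 4:1439.25, Node 5:563.5, Node 6:488.5 → nearest is Node 1
(18.5, -3.5, -5) — d² to each: Node 1:197.25, Node 2:1703.25, Node 3:1295.25, Node 4:2611.5, Node 5:1257.25, Node 6:1025.25 → nearest is Node 1
Tally — Node 1:4, Node 2:1, Node 3:2, Node 6:1. Node 1 captures the most (4).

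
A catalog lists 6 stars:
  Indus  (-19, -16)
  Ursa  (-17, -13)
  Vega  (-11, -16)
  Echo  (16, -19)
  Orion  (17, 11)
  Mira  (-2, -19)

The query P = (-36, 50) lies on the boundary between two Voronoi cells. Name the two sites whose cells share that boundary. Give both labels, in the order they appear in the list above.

Ursa and Orion

Squared distances from P to each site:
d²(P, Indus) = (-36−(-19))² + (50−(-16))² = 289 + 4356 = 4645
d²(P, Ursa) = (-36−(-17))² + (50−(-13))² = 361 + 3969 = 4330
d²(P, Vega) = (-36−(-11))² + (50−(-16))² = 625 + 4356 = 4981
d²(P, Echo) = (-36−16)² + (50−(-19))² = 2704 + 4761 = 7465
d²(P, Orion) = (-36−17)² + (50−11)² = 2809 + 1521 = 4330
d²(P, Mira) = (-36−(-2))² + (50−(-19))² = 1156 + 4761 = 5917
P is equidistant from Ursa and Orion (both at squared distance 4330), and every other site is strictly farther — so P lies on the Ursa–Orion Voronoi edge.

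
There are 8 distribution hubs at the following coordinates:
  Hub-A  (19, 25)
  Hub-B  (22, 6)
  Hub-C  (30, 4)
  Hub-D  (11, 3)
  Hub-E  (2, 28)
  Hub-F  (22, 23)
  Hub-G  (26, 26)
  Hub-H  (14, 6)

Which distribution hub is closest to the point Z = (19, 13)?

Compare squared distances (the ordering matches that of the actual distances):
d²(Z, Hub-A) = (19−19)² + (13−25)² = 0 + 144 = 144
d²(Z, Hub-B) = (19−22)² + (13−6)² = 9 + 49 = 58
d²(Z, Hub-C) = (19−30)² + (13−4)² = 121 + 81 = 202
d²(Z, Hub-D) = (19−11)² + (13−3)² = 64 + 100 = 164
d²(Z, Hub-E) = (19−2)² + (13−28)² = 289 + 225 = 514
d²(Z, Hub-F) = (19−22)² + (13−23)² = 9 + 100 = 109
d²(Z, Hub-G) = (19−26)² + (13−26)² = 49 + 169 = 218
d²(Z, Hub-H) = (19−14)² + (13−6)² = 25 + 49 = 74
Hub-B is nearest.

Hub-B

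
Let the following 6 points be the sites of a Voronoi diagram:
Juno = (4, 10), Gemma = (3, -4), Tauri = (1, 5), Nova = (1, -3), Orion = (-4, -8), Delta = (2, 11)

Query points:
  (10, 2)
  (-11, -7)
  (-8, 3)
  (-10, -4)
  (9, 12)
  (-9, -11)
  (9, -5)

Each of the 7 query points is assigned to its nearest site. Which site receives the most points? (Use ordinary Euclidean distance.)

Orion

(10, 2) — d² to each: Juno:100, Gemma:85, Tauri:90, Nova:106, Orion:296, Delta:145 → nearest is Gemma
(-11, -7) — d² to each: Juno:514, Gemma:205, Tauri:288, Nova:160, Orion:50, Delta:493 → nearest is Orion
(-8, 3) — d² to each: Juno:193, Gemma:170, Tauri:85, Nova:117, Orion:137, Delta:164 → nearest is Tauri
(-10, -4) — d² to each: Juno:392, Gemma:169, Tauri:202, Nova:122, Orion:52, Delta:369 → nearest is Orion
(9, 12) — d² to each: Juno:29, Gemma:292, Tauri:113, Nova:289, Orion:569, Delta:50 → nearest is Juno
(-9, -11) — d² to each: Juno:610, Gemma:193, Tauri:356, Nova:164, Orion:34, Delta:605 → nearest is Orion
(9, -5) — d² to each: Juno:250, Gemma:37, Tauri:164, Nova:68, Orion:178, Delta:305 → nearest is Gemma
Tally — Juno:1, Gemma:2, Tauri:1, Orion:3. Orion captures the most (3).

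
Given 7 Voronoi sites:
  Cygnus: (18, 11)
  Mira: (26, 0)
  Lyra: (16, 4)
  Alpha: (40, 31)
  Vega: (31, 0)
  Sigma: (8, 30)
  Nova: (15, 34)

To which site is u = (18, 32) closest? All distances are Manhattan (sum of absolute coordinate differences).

Nova

d(u, Cygnus) = 0 + 21 = 21
d(u, Mira) = 8 + 32 = 40
d(u, Lyra) = 2 + 28 = 30
d(u, Alpha) = 22 + 1 = 23
d(u, Vega) = 13 + 32 = 45
d(u, Sigma) = 10 + 2 = 12
d(u, Nova) = 3 + 2 = 5
Minimum is at Nova.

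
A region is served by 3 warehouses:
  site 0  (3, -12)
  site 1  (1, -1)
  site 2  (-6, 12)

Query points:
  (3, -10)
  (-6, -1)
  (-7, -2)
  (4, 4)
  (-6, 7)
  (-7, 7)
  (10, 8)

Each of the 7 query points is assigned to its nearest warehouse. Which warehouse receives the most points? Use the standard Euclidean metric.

(3, -10) — d² to each: site 0:4, site 1:85, site 2:565 → nearest is site 0
(-6, -1) — d² to each: site 0:202, site 1:49, site 2:169 → nearest is site 1
(-7, -2) — d² to each: site 0:200, site 1:65, site 2:197 → nearest is site 1
(4, 4) — d² to each: site 0:257, site 1:34, site 2:164 → nearest is site 1
(-6, 7) — d² to each: site 0:442, site 1:113, site 2:25 → nearest is site 2
(-7, 7) — d² to each: site 0:461, site 1:128, site 2:26 → nearest is site 2
(10, 8) — d² to each: site 0:449, site 1:162, site 2:272 → nearest is site 1
Tally — site 0:1, site 1:4, site 2:2. site 1 captures the most (4).

site 1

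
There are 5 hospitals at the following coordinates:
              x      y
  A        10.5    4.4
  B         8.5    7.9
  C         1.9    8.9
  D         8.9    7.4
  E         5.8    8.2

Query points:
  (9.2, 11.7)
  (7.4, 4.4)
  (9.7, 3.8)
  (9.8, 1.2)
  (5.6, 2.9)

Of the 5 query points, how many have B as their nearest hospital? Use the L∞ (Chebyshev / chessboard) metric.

0

(9.2, 11.7) — d to each: A:7.3, B:3.8, C:7.3, D:4.3, E:3.5 → nearest is E
(7.4, 4.4) — d to each: A:3.1, B:3.5, C:5.5, D:3, E:3.8 → nearest is D
(9.7, 3.8) — d to each: A:0.8, B:4.1, C:7.8, D:3.6, E:4.4 → nearest is A
(9.8, 1.2) — d to each: A:3.2, B:6.7, C:7.9, D:6.2, E:7 → nearest is A
(5.6, 2.9) — d to each: A:4.9, B:5, C:6, D:4.5, E:5.3 → nearest is D
0 of the 5 points have B as nearest.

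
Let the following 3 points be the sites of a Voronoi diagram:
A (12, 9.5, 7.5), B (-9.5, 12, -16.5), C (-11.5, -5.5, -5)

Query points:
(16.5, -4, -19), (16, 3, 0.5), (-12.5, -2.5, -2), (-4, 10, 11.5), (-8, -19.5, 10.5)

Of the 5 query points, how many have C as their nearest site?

2

(16.5, -4, -19) — d² to each: A:904.75, B:938.25, C:982.25 → nearest is A
(16, 3, 0.5) — d² to each: A:107.25, B:1020.25, C:858.75 → nearest is A
(-12.5, -2.5, -2) — d² to each: A:834.5, B:429.5, C:19 → nearest is C
(-4, 10, 11.5) — d² to each: A:272.25, B:818.25, C:568.75 → nearest is A
(-8, -19.5, 10.5) — d² to each: A:1250, B:1723.5, C:448.5 → nearest is C
2 of the 5 points have C as nearest.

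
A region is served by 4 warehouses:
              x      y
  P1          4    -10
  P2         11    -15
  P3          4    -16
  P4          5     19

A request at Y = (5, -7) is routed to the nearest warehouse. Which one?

P1

Squared Euclidean distances:
|YP1|² = (5−4)² + (-7−(-10))² = 1 + 9 = 10
|YP2|² = (5−11)² + (-7−(-15))² = 36 + 64 = 100
|YP3|² = (5−4)² + (-7−(-16))² = 1 + 81 = 82
|YP4|² = (5−5)² + (-7−19)² = 0 + 676 = 676
The smallest is to P1, so Y lies in the Voronoi region of P1.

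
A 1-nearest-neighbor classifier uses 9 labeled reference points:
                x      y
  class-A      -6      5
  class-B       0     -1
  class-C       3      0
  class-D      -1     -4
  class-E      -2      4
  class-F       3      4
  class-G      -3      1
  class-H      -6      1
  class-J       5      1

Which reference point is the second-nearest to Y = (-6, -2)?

Squared Euclidean distances:
d²(Y, class-A) = 0 + 49 = 49
d²(Y, class-B) = 36 + 1 = 37
d²(Y, class-C) = 81 + 4 = 85
d²(Y, class-D) = 25 + 4 = 29
d²(Y, class-E) = 16 + 36 = 52
d²(Y, class-F) = 81 + 36 = 117
d²(Y, class-G) = 9 + 9 = 18
d²(Y, class-H) = 0 + 9 = 9
d²(Y, class-J) = 121 + 9 = 130
Sorted ascending: class-H, class-G, class-D, … — the second-nearest is class-G.

class-G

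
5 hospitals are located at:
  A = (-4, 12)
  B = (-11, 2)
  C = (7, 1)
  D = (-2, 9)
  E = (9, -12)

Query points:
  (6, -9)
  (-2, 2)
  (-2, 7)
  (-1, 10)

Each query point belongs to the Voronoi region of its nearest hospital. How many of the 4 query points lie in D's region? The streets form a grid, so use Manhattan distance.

(6, -9) — d to each: A:31, B:28, C:11, D:26, E:6 → nearest is E
(-2, 2) — d to each: A:12, B:9, C:10, D:7, E:25 → nearest is D
(-2, 7) — d to each: A:7, B:14, C:15, D:2, E:30 → nearest is D
(-1, 10) — d to each: A:5, B:18, C:17, D:2, E:32 → nearest is D
3 of the 4 points have D as nearest.

3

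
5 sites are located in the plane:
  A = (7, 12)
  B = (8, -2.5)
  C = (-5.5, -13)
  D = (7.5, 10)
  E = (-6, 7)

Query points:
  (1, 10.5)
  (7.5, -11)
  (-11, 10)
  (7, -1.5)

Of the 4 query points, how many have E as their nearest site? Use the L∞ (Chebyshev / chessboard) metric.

1

(1, 10.5) — d to each: A:6, B:13, C:23.5, D:6.5, E:7 → nearest is A
(7.5, -11) — d to each: A:23, B:8.5, C:13, D:21, E:18 → nearest is B
(-11, 10) — d to each: A:18, B:19, C:23, D:18.5, E:5 → nearest is E
(7, -1.5) — d to each: A:13.5, B:1, C:12.5, D:11.5, E:13 → nearest is B
1 of the 4 points has E as nearest.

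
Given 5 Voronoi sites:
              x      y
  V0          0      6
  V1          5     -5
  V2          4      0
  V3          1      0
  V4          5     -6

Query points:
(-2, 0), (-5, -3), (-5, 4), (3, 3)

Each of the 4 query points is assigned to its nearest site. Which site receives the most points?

(-2, 0) — d² to each: V0:40, V1:74, V2:36, V3:9, V4:85 → nearest is V3
(-5, -3) — d² to each: V0:106, V1:104, V2:90, V3:45, V4:109 → nearest is V3
(-5, 4) — d² to each: V0:29, V1:181, V2:97, V3:52, V4:200 → nearest is V0
(3, 3) — d² to each: V0:18, V1:68, V2:10, V3:13, V4:85 → nearest is V2
Tally — V0:1, V2:1, V3:2. V3 captures the most (2).

V3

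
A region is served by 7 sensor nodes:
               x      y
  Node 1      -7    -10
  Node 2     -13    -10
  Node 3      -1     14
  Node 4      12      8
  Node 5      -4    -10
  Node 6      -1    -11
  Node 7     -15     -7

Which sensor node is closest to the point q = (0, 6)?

Node 3

Since √ is increasing, it suffices to compare squared distances:
d²(q, Node 1) = (0−(-7))² + (6−(-10))² = 49 + 256 = 305
d²(q, Node 2) = (0−(-13))² + (6−(-10))² = 169 + 256 = 425
d²(q, Node 3) = (0−(-1))² + (6−14)² = 1 + 64 = 65
d²(q, Node 4) = (0−12)² + (6−8)² = 144 + 4 = 148
d²(q, Node 5) = (0−(-4))² + (6−(-10))² = 16 + 256 = 272
d²(q, Node 6) = (0−(-1))² + (6−(-11))² = 1 + 289 = 290
d²(q, Node 7) = (0−(-15))² + (6−(-7))² = 225 + 169 = 394
The smallest is to Node 3, so q lies in the Voronoi region of Node 3.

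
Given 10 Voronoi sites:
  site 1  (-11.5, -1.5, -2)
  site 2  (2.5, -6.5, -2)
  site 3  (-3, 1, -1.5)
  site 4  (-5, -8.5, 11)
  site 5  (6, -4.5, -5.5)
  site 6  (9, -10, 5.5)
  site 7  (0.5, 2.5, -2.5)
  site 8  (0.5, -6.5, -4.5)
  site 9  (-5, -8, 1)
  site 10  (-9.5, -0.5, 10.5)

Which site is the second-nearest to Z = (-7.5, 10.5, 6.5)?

Squared Euclidean distances:
d²(Z, site 1) = (-7.5−(-11.5))² + (10.5−(-1.5))² + (6.5−(-2))² = 16 + 144 + 72.25 = 232.25
d²(Z, site 2) = (-7.5−2.5)² + (10.5−(-6.5))² + (6.5−(-2))² = 100 + 289 + 72.25 = 461.25
d²(Z, site 3) = (-7.5−(-3))² + (10.5−1)² + (6.5−(-1.5))² = 20.25 + 90.25 + 64 = 174.5
d²(Z, site 4) = (-7.5−(-5))² + (10.5−(-8.5))² + (6.5−11)² = 6.25 + 361 + 20.25 = 387.5
d²(Z, site 5) = (-7.5−6)² + (10.5−(-4.5))² + (6.5−(-5.5))² = 182.25 + 225 + 144 = 551.25
d²(Z, site 6) = (-7.5−9)² + (10.5−(-10))² + (6.5−5.5)² = 272.25 + 420.25 + 1 = 693.5
d²(Z, site 7) = (-7.5−0.5)² + (10.5−2.5)² + (6.5−(-2.5))² = 64 + 64 + 81 = 209
d²(Z, site 8) = (-7.5−0.5)² + (10.5−(-6.5))² + (6.5−(-4.5))² = 64 + 289 + 121 = 474
d²(Z, site 9) = (-7.5−(-5))² + (10.5−(-8))² + (6.5−1)² = 6.25 + 342.25 + 30.25 = 378.75
d²(Z, site 10) = (-7.5−(-9.5))² + (10.5−(-0.5))² + (6.5−10.5)² = 4 + 121 + 16 = 141
Sorted ascending: site 10, site 3, site 7, … — the second-nearest is site 3.

site 3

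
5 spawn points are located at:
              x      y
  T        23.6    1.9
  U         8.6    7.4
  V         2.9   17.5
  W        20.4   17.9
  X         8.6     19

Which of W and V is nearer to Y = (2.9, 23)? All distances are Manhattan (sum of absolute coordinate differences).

V

d(Y,W) = |2.9−20.4| + |23−17.9| = 17.5 + 5.1 = 22.6
d(Y,V) = |2.9−2.9| + |23−17.5| = 0 + 5.5 = 5.5
22.6 > 5.5, so V is closer.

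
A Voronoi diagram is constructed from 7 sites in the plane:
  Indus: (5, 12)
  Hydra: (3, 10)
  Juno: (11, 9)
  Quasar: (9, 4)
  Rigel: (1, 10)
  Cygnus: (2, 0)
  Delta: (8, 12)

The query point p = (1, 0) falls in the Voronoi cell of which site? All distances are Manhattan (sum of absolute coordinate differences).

d(p, Indus) = |1−5| + |0−12| = 4 + 12 = 16
d(p, Hydra) = |1−3| + |0−10| = 2 + 10 = 12
d(p, Juno) = |1−11| + |0−9| = 10 + 9 = 19
d(p, Quasar) = |1−9| + |0−4| = 8 + 4 = 12
d(p, Rigel) = |1−1| + |0−10| = 0 + 10 = 10
d(p, Cygnus) = |1−2| + |0−0| = 1 + 0 = 1
d(p, Delta) = |1−8| + |0−12| = 7 + 12 = 19
The smallest is to Cygnus, so p lies in the Voronoi region of Cygnus.

Cygnus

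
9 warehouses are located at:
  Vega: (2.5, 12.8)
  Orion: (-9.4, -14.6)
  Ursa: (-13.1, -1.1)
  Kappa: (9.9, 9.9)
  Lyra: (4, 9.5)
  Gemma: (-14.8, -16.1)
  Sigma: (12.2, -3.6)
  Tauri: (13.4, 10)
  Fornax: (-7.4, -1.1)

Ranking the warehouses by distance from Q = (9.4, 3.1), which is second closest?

Sigma

Since √ is increasing, it suffices to compare squared distances:
d²(Q, Vega) = (9.4−2.5)² + (3.1−12.8)² = 47.61 + 94.09 = 141.7
d²(Q, Orion) = (9.4−(-9.4))² + (3.1−(-14.6))² = 353.44 + 313.29 = 666.73
d²(Q, Ursa) = (9.4−(-13.1))² + (3.1−(-1.1))² = 506.25 + 17.64 = 523.89
d²(Q, Kappa) = (9.4−9.9)² + (3.1−9.9)² = 0.25 + 46.24 = 46.49
d²(Q, Lyra) = (9.4−4)² + (3.1−9.5)² = 29.16 + 40.96 = 70.12
d²(Q, Gemma) = (9.4−(-14.8))² + (3.1−(-16.1))² = 585.64 + 368.64 = 954.28
d²(Q, Sigma) = (9.4−12.2)² + (3.1−(-3.6))² = 7.84 + 44.89 = 52.73
d²(Q, Tauri) = (9.4−13.4)² + (3.1−10)² = 16 + 47.61 = 63.61
d²(Q, Fornax) = (9.4−(-7.4))² + (3.1−(-1.1))² = 282.24 + 17.64 = 299.88
Sorted ascending: Kappa, Sigma, Tauri, … — the second-nearest is Sigma.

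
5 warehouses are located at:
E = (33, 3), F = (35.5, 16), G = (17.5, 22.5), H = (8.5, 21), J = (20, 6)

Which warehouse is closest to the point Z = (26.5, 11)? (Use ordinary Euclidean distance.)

J

Compare squared distances (the ordering matches that of the actual distances):
|ZE|² = 42.25 + 64 = 106.25
|ZF|² = 81 + 25 = 106
|ZG|² = 81 + 132.25 = 213.25
|ZH|² = 324 + 100 = 424
|ZJ|² = 42.25 + 25 = 67.25
Minimum is at J.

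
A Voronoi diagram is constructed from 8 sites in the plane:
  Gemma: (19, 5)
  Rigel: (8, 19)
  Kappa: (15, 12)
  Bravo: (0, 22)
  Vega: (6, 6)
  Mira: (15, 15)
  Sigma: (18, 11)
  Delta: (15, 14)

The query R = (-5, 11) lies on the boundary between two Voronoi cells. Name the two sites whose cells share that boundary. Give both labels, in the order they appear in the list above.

Bravo and Vega

Squared distances from R to each site:
d²(R, Gemma) = (-5−19)² + (11−5)² = 576 + 36 = 612
d²(R, Rigel) = (-5−8)² + (11−19)² = 169 + 64 = 233
d²(R, Kappa) = (-5−15)² + (11−12)² = 400 + 1 = 401
d²(R, Bravo) = (-5−0)² + (11−22)² = 25 + 121 = 146
d²(R, Vega) = (-5−6)² + (11−6)² = 121 + 25 = 146
d²(R, Mira) = (-5−15)² + (11−15)² = 400 + 16 = 416
d²(R, Sigma) = (-5−18)² + (11−11)² = 529 + 0 = 529
d²(R, Delta) = (-5−15)² + (11−14)² = 400 + 9 = 409
R is equidistant from Bravo and Vega (both at squared distance 146), and every other site is strictly farther — so R lies on the Bravo–Vega Voronoi edge.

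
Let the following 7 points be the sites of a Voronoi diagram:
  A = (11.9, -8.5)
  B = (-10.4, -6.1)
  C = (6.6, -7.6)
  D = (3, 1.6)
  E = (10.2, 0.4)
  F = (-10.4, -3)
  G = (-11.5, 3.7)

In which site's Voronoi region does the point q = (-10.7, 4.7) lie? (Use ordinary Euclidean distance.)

G

Squared Euclidean distances:
|qA|² = 510.76 + 174.24 = 685
|qB|² = 0.09 + 116.64 = 116.73
|qC|² = 299.29 + 151.29 = 450.58
|qD|² = 187.69 + 9.61 = 197.3
|qE|² = 436.81 + 18.49 = 455.3
|qF|² = 0.09 + 59.29 = 59.38
|qG|² = 0.64 + 1 = 1.64
G is nearest.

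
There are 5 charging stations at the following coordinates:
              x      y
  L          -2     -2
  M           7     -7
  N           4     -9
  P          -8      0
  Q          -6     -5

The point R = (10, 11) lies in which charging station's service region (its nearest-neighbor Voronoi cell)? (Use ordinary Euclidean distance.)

L

Since √ is increasing, it suffices to compare squared distances:
|RL|² = 144 + 169 = 313
|RM|² = 9 + 324 = 333
|RN|² = 36 + 400 = 436
|RP|² = 324 + 121 = 445
|RQ|² = 256 + 256 = 512
Minimum is at L.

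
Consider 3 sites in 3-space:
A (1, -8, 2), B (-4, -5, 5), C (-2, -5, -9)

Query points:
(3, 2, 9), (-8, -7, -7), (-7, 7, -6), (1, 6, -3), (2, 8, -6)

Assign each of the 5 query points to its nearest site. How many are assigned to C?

4

(3, 2, 9) — d² to each: A:153, B:114, C:398 → nearest is B
(-8, -7, -7) — d² to each: A:163, B:164, C:44 → nearest is C
(-7, 7, -6) — d² to each: A:353, B:274, C:178 → nearest is C
(1, 6, -3) — d² to each: A:221, B:210, C:166 → nearest is C
(2, 8, -6) — d² to each: A:321, B:326, C:194 → nearest is C
4 of the 5 points have C as nearest.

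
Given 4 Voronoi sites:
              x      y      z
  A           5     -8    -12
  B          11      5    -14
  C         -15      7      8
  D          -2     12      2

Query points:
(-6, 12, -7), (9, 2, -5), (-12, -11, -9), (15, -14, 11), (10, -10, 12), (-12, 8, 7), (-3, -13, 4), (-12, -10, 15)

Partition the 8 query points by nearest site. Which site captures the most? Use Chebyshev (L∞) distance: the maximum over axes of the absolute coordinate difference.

A

(-6, 12, -7) — d to each: A:20, B:17, C:15, D:9 → nearest is D
(9, 2, -5) — d to each: A:10, B:9, C:24, D:11 → nearest is B
(-12, -11, -9) — d to each: A:17, B:23, C:18, D:23 → nearest is A
(15, -14, 11) — d to each: A:23, B:25, C:30, D:26 → nearest is A
(10, -10, 12) — d to each: A:24, B:26, C:25, D:22 → nearest is D
(-12, 8, 7) — d to each: A:19, B:23, C:3, D:10 → nearest is C
(-3, -13, 4) — d to each: A:16, B:18, C:20, D:25 → nearest is A
(-12, -10, 15) — d to each: A:27, B:29, C:17, D:22 → nearest is C
Tally — A:3, B:1, C:2, D:2. A captures the most (3).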